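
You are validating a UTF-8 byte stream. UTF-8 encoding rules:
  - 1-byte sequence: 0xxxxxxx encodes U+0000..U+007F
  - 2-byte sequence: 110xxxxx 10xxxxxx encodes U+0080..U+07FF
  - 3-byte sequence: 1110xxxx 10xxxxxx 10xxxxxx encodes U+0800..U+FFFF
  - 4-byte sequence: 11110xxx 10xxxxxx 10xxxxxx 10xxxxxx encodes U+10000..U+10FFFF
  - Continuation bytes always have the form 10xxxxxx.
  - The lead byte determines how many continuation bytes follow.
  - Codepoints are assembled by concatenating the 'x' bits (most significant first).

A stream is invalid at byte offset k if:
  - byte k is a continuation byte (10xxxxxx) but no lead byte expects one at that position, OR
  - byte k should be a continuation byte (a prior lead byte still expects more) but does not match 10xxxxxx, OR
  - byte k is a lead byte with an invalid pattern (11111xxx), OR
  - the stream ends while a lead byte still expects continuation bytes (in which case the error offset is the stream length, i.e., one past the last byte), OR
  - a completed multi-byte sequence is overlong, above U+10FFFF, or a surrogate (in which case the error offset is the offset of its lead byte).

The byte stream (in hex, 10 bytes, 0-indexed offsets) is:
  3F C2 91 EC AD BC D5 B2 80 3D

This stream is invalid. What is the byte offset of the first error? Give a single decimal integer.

Byte[0]=3F: 1-byte ASCII. cp=U+003F
Byte[1]=C2: 2-byte lead, need 1 cont bytes. acc=0x2
Byte[2]=91: continuation. acc=(acc<<6)|0x11=0x91
Completed: cp=U+0091 (starts at byte 1)
Byte[3]=EC: 3-byte lead, need 2 cont bytes. acc=0xC
Byte[4]=AD: continuation. acc=(acc<<6)|0x2D=0x32D
Byte[5]=BC: continuation. acc=(acc<<6)|0x3C=0xCB7C
Completed: cp=U+CB7C (starts at byte 3)
Byte[6]=D5: 2-byte lead, need 1 cont bytes. acc=0x15
Byte[7]=B2: continuation. acc=(acc<<6)|0x32=0x572
Completed: cp=U+0572 (starts at byte 6)
Byte[8]=80: INVALID lead byte (not 0xxx/110x/1110/11110)

Answer: 8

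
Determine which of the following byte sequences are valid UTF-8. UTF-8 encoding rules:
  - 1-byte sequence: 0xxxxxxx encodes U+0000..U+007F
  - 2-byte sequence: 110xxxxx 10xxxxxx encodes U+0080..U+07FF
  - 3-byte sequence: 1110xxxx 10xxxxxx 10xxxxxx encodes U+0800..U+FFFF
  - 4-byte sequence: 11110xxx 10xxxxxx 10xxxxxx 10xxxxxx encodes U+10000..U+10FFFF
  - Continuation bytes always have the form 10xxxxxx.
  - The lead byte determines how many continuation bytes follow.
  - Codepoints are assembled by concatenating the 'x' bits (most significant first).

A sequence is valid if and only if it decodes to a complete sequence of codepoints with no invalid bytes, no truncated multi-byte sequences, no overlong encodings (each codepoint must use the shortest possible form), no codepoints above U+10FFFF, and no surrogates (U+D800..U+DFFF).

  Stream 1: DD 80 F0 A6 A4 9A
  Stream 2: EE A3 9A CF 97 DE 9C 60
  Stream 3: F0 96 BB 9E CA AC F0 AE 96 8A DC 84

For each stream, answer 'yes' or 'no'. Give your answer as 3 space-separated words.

Stream 1: decodes cleanly. VALID
Stream 2: decodes cleanly. VALID
Stream 3: decodes cleanly. VALID

Answer: yes yes yes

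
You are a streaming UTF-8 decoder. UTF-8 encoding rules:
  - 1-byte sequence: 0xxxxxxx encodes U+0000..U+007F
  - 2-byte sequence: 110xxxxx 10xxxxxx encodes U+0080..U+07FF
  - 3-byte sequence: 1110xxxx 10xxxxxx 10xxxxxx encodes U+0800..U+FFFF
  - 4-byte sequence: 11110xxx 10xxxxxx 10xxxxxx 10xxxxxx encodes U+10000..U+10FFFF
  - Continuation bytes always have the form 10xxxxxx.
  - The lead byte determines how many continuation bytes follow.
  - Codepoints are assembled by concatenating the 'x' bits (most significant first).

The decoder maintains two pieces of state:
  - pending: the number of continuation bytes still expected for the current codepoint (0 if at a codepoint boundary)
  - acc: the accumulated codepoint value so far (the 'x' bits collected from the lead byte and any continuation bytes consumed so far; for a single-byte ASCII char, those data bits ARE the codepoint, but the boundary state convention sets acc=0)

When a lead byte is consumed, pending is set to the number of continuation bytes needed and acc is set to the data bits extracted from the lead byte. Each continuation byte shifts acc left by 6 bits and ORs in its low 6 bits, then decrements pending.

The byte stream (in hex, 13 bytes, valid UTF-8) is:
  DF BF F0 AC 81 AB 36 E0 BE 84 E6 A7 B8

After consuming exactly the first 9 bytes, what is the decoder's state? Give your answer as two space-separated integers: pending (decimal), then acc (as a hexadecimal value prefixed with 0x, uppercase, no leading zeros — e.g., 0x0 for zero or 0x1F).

Answer: 1 0x3E

Derivation:
Byte[0]=DF: 2-byte lead. pending=1, acc=0x1F
Byte[1]=BF: continuation. acc=(acc<<6)|0x3F=0x7FF, pending=0
Byte[2]=F0: 4-byte lead. pending=3, acc=0x0
Byte[3]=AC: continuation. acc=(acc<<6)|0x2C=0x2C, pending=2
Byte[4]=81: continuation. acc=(acc<<6)|0x01=0xB01, pending=1
Byte[5]=AB: continuation. acc=(acc<<6)|0x2B=0x2C06B, pending=0
Byte[6]=36: 1-byte. pending=0, acc=0x0
Byte[7]=E0: 3-byte lead. pending=2, acc=0x0
Byte[8]=BE: continuation. acc=(acc<<6)|0x3E=0x3E, pending=1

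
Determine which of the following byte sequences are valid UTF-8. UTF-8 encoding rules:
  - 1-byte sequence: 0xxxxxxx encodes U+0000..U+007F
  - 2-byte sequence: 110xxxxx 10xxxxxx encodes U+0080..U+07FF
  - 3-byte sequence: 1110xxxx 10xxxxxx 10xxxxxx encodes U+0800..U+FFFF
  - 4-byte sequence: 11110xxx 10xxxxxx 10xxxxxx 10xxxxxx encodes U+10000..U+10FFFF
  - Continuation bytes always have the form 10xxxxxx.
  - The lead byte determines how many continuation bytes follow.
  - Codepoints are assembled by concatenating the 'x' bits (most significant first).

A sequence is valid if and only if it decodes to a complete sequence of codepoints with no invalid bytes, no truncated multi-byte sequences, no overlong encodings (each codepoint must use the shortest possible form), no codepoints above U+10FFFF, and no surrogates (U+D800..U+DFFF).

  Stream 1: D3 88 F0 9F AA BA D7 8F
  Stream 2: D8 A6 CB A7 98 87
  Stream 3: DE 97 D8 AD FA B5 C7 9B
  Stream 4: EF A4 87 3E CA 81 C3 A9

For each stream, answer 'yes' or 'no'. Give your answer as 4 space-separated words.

Stream 1: decodes cleanly. VALID
Stream 2: error at byte offset 4. INVALID
Stream 3: error at byte offset 4. INVALID
Stream 4: decodes cleanly. VALID

Answer: yes no no yes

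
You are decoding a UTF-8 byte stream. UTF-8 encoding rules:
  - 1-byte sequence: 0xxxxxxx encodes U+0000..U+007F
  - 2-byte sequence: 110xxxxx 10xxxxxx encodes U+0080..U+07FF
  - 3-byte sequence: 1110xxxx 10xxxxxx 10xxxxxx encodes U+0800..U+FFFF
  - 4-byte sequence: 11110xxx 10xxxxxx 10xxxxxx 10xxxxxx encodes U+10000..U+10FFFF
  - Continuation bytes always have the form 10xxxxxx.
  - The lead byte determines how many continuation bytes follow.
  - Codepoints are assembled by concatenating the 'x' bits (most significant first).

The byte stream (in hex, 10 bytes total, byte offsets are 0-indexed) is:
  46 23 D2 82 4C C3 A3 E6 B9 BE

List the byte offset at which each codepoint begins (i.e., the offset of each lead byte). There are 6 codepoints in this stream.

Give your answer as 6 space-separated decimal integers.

Byte[0]=46: 1-byte ASCII. cp=U+0046
Byte[1]=23: 1-byte ASCII. cp=U+0023
Byte[2]=D2: 2-byte lead, need 1 cont bytes. acc=0x12
Byte[3]=82: continuation. acc=(acc<<6)|0x02=0x482
Completed: cp=U+0482 (starts at byte 2)
Byte[4]=4C: 1-byte ASCII. cp=U+004C
Byte[5]=C3: 2-byte lead, need 1 cont bytes. acc=0x3
Byte[6]=A3: continuation. acc=(acc<<6)|0x23=0xE3
Completed: cp=U+00E3 (starts at byte 5)
Byte[7]=E6: 3-byte lead, need 2 cont bytes. acc=0x6
Byte[8]=B9: continuation. acc=(acc<<6)|0x39=0x1B9
Byte[9]=BE: continuation. acc=(acc<<6)|0x3E=0x6E7E
Completed: cp=U+6E7E (starts at byte 7)

Answer: 0 1 2 4 5 7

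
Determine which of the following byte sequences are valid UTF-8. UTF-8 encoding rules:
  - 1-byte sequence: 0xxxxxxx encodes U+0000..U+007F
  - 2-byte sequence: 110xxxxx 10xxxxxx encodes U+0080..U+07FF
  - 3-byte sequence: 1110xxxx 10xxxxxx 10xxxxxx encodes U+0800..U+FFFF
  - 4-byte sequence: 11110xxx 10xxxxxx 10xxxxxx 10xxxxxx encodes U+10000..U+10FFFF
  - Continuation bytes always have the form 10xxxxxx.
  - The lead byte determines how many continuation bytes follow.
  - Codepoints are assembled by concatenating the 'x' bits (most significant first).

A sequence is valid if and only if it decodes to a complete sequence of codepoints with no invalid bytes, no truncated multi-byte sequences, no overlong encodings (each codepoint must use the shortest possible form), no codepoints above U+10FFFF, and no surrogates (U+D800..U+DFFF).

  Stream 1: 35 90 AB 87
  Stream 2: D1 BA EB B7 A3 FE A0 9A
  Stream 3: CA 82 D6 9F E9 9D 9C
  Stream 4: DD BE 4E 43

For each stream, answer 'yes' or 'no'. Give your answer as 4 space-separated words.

Stream 1: error at byte offset 1. INVALID
Stream 2: error at byte offset 5. INVALID
Stream 3: decodes cleanly. VALID
Stream 4: decodes cleanly. VALID

Answer: no no yes yes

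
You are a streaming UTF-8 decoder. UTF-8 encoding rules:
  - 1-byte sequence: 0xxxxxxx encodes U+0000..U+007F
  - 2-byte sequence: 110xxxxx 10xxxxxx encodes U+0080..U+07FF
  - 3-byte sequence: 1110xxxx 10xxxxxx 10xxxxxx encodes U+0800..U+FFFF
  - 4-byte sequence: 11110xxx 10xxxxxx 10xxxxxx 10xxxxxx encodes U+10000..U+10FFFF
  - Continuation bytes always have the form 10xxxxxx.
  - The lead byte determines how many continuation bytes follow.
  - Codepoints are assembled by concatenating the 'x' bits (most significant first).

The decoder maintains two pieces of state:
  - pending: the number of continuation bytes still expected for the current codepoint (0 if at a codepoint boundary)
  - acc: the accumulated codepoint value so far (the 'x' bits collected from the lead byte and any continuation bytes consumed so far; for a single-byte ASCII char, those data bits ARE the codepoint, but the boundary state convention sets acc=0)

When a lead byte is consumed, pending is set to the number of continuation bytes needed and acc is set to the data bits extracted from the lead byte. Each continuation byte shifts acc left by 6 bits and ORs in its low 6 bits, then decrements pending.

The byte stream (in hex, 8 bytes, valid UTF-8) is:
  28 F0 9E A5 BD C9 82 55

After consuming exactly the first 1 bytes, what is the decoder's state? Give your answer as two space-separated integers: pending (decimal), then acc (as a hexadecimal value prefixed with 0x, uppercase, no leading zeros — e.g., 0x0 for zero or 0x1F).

Answer: 0 0x0

Derivation:
Byte[0]=28: 1-byte. pending=0, acc=0x0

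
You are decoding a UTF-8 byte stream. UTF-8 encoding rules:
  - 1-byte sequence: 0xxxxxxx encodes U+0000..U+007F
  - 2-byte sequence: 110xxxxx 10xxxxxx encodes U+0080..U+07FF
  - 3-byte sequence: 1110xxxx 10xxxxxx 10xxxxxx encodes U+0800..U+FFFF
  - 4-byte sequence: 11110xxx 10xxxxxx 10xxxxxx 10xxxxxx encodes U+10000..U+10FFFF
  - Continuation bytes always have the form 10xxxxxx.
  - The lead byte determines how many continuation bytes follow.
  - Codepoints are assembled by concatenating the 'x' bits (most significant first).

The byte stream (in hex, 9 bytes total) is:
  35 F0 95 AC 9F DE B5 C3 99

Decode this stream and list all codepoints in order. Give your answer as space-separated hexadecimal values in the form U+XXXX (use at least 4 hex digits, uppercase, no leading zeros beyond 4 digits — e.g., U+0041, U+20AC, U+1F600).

Answer: U+0035 U+15B1F U+07B5 U+00D9

Derivation:
Byte[0]=35: 1-byte ASCII. cp=U+0035
Byte[1]=F0: 4-byte lead, need 3 cont bytes. acc=0x0
Byte[2]=95: continuation. acc=(acc<<6)|0x15=0x15
Byte[3]=AC: continuation. acc=(acc<<6)|0x2C=0x56C
Byte[4]=9F: continuation. acc=(acc<<6)|0x1F=0x15B1F
Completed: cp=U+15B1F (starts at byte 1)
Byte[5]=DE: 2-byte lead, need 1 cont bytes. acc=0x1E
Byte[6]=B5: continuation. acc=(acc<<6)|0x35=0x7B5
Completed: cp=U+07B5 (starts at byte 5)
Byte[7]=C3: 2-byte lead, need 1 cont bytes. acc=0x3
Byte[8]=99: continuation. acc=(acc<<6)|0x19=0xD9
Completed: cp=U+00D9 (starts at byte 7)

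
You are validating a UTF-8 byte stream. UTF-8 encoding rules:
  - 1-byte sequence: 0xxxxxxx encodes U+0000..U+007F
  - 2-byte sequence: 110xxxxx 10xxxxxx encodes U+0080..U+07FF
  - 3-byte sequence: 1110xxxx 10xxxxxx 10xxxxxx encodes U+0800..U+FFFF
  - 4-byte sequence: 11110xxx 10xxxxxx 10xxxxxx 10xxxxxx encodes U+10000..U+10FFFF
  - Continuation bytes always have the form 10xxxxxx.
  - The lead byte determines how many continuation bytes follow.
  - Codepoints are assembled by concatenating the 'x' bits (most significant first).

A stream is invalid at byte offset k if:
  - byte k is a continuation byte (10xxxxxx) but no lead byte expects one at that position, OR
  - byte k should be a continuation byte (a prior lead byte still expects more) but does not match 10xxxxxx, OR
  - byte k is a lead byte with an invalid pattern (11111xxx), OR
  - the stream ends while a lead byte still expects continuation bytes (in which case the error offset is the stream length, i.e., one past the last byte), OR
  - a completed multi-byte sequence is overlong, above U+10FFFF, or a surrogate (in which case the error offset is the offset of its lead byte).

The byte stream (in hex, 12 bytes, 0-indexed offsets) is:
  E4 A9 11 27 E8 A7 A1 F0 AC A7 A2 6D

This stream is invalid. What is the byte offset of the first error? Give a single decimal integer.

Answer: 2

Derivation:
Byte[0]=E4: 3-byte lead, need 2 cont bytes. acc=0x4
Byte[1]=A9: continuation. acc=(acc<<6)|0x29=0x129
Byte[2]=11: expected 10xxxxxx continuation. INVALID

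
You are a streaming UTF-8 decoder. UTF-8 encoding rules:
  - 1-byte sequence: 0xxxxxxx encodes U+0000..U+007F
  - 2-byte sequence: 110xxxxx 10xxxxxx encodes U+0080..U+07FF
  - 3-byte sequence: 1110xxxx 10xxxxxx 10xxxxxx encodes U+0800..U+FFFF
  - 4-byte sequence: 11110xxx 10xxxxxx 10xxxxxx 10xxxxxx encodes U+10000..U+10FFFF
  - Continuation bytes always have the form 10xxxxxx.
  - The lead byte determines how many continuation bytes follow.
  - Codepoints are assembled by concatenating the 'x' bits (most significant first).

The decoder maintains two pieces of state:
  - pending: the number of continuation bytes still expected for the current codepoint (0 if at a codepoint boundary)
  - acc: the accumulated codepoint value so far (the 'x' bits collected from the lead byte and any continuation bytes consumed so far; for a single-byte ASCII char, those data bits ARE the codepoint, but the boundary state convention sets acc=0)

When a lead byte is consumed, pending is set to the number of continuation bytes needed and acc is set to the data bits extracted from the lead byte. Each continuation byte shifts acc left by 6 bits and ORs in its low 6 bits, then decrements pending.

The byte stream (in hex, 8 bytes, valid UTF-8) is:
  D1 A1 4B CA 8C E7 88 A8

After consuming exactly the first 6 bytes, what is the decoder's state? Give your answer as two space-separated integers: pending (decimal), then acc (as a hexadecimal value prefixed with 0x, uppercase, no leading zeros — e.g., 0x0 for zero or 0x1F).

Byte[0]=D1: 2-byte lead. pending=1, acc=0x11
Byte[1]=A1: continuation. acc=(acc<<6)|0x21=0x461, pending=0
Byte[2]=4B: 1-byte. pending=0, acc=0x0
Byte[3]=CA: 2-byte lead. pending=1, acc=0xA
Byte[4]=8C: continuation. acc=(acc<<6)|0x0C=0x28C, pending=0
Byte[5]=E7: 3-byte lead. pending=2, acc=0x7

Answer: 2 0x7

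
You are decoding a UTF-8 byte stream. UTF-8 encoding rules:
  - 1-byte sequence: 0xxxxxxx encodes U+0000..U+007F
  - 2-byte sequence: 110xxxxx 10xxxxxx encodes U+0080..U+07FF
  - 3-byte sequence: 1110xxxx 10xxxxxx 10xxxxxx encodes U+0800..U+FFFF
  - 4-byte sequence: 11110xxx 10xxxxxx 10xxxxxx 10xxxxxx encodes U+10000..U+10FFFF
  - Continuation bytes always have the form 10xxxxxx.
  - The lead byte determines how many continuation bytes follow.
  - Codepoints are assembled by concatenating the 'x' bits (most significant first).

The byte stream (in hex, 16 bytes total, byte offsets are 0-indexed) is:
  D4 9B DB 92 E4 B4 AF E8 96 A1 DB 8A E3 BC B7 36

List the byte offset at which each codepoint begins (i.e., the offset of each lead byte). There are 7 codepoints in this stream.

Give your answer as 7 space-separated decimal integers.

Byte[0]=D4: 2-byte lead, need 1 cont bytes. acc=0x14
Byte[1]=9B: continuation. acc=(acc<<6)|0x1B=0x51B
Completed: cp=U+051B (starts at byte 0)
Byte[2]=DB: 2-byte lead, need 1 cont bytes. acc=0x1B
Byte[3]=92: continuation. acc=(acc<<6)|0x12=0x6D2
Completed: cp=U+06D2 (starts at byte 2)
Byte[4]=E4: 3-byte lead, need 2 cont bytes. acc=0x4
Byte[5]=B4: continuation. acc=(acc<<6)|0x34=0x134
Byte[6]=AF: continuation. acc=(acc<<6)|0x2F=0x4D2F
Completed: cp=U+4D2F (starts at byte 4)
Byte[7]=E8: 3-byte lead, need 2 cont bytes. acc=0x8
Byte[8]=96: continuation. acc=(acc<<6)|0x16=0x216
Byte[9]=A1: continuation. acc=(acc<<6)|0x21=0x85A1
Completed: cp=U+85A1 (starts at byte 7)
Byte[10]=DB: 2-byte lead, need 1 cont bytes. acc=0x1B
Byte[11]=8A: continuation. acc=(acc<<6)|0x0A=0x6CA
Completed: cp=U+06CA (starts at byte 10)
Byte[12]=E3: 3-byte lead, need 2 cont bytes. acc=0x3
Byte[13]=BC: continuation. acc=(acc<<6)|0x3C=0xFC
Byte[14]=B7: continuation. acc=(acc<<6)|0x37=0x3F37
Completed: cp=U+3F37 (starts at byte 12)
Byte[15]=36: 1-byte ASCII. cp=U+0036

Answer: 0 2 4 7 10 12 15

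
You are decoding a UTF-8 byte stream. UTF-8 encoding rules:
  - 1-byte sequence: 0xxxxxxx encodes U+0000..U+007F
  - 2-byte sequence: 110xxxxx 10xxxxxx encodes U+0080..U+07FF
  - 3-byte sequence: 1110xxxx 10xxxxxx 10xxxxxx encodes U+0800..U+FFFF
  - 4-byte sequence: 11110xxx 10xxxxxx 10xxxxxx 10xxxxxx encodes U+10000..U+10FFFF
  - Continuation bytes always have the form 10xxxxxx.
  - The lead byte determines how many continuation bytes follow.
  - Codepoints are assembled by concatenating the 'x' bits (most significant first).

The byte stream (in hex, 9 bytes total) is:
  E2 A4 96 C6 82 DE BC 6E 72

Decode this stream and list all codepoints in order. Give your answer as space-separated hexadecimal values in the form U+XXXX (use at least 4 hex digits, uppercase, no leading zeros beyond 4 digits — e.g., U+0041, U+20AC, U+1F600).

Answer: U+2916 U+0182 U+07BC U+006E U+0072

Derivation:
Byte[0]=E2: 3-byte lead, need 2 cont bytes. acc=0x2
Byte[1]=A4: continuation. acc=(acc<<6)|0x24=0xA4
Byte[2]=96: continuation. acc=(acc<<6)|0x16=0x2916
Completed: cp=U+2916 (starts at byte 0)
Byte[3]=C6: 2-byte lead, need 1 cont bytes. acc=0x6
Byte[4]=82: continuation. acc=(acc<<6)|0x02=0x182
Completed: cp=U+0182 (starts at byte 3)
Byte[5]=DE: 2-byte lead, need 1 cont bytes. acc=0x1E
Byte[6]=BC: continuation. acc=(acc<<6)|0x3C=0x7BC
Completed: cp=U+07BC (starts at byte 5)
Byte[7]=6E: 1-byte ASCII. cp=U+006E
Byte[8]=72: 1-byte ASCII. cp=U+0072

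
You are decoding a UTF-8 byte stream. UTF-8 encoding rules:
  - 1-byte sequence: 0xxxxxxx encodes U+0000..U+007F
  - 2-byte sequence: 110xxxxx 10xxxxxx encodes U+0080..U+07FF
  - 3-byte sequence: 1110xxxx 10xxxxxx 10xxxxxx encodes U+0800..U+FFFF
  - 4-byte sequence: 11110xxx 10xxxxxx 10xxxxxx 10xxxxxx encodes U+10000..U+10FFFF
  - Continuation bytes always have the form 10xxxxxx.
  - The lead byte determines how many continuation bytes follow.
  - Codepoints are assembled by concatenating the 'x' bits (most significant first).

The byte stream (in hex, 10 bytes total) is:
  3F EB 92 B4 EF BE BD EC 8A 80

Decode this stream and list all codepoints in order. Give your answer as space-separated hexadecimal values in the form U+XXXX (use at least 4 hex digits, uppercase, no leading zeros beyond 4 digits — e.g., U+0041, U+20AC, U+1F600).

Answer: U+003F U+B4B4 U+FFBD U+C280

Derivation:
Byte[0]=3F: 1-byte ASCII. cp=U+003F
Byte[1]=EB: 3-byte lead, need 2 cont bytes. acc=0xB
Byte[2]=92: continuation. acc=(acc<<6)|0x12=0x2D2
Byte[3]=B4: continuation. acc=(acc<<6)|0x34=0xB4B4
Completed: cp=U+B4B4 (starts at byte 1)
Byte[4]=EF: 3-byte lead, need 2 cont bytes. acc=0xF
Byte[5]=BE: continuation. acc=(acc<<6)|0x3E=0x3FE
Byte[6]=BD: continuation. acc=(acc<<6)|0x3D=0xFFBD
Completed: cp=U+FFBD (starts at byte 4)
Byte[7]=EC: 3-byte lead, need 2 cont bytes. acc=0xC
Byte[8]=8A: continuation. acc=(acc<<6)|0x0A=0x30A
Byte[9]=80: continuation. acc=(acc<<6)|0x00=0xC280
Completed: cp=U+C280 (starts at byte 7)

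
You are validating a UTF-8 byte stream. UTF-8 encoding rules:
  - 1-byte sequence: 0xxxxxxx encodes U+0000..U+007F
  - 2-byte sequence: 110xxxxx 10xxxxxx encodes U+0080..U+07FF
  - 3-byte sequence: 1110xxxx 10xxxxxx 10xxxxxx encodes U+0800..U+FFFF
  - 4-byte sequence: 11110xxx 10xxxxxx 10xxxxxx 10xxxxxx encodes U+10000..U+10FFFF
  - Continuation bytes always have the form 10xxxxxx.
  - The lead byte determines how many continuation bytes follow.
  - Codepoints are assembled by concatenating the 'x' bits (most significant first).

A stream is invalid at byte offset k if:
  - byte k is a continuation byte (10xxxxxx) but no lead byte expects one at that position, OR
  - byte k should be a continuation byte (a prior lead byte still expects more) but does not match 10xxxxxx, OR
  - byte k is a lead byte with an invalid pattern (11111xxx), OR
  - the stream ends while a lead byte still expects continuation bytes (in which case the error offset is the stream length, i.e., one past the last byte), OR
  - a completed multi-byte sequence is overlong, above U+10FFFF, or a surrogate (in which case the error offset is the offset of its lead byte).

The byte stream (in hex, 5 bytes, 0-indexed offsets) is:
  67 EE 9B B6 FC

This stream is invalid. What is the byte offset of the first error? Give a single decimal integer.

Answer: 4

Derivation:
Byte[0]=67: 1-byte ASCII. cp=U+0067
Byte[1]=EE: 3-byte lead, need 2 cont bytes. acc=0xE
Byte[2]=9B: continuation. acc=(acc<<6)|0x1B=0x39B
Byte[3]=B6: continuation. acc=(acc<<6)|0x36=0xE6F6
Completed: cp=U+E6F6 (starts at byte 1)
Byte[4]=FC: INVALID lead byte (not 0xxx/110x/1110/11110)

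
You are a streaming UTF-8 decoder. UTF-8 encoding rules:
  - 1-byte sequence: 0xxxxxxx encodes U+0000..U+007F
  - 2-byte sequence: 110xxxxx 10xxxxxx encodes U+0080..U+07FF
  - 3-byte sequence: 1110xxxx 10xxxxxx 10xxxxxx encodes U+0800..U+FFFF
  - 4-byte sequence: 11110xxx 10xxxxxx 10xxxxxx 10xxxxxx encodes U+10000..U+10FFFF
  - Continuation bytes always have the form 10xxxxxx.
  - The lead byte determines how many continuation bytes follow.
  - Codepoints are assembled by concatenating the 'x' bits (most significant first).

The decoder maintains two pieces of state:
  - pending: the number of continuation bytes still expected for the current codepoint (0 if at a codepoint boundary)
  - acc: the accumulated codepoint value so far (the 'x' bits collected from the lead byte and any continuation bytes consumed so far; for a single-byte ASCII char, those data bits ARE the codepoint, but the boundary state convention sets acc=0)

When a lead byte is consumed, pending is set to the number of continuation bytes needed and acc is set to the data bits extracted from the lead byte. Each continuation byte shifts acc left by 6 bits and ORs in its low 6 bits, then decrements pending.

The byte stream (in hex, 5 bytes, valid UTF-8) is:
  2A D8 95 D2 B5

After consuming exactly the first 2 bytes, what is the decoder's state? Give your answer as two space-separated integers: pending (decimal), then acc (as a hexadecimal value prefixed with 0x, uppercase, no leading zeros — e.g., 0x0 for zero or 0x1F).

Answer: 1 0x18

Derivation:
Byte[0]=2A: 1-byte. pending=0, acc=0x0
Byte[1]=D8: 2-byte lead. pending=1, acc=0x18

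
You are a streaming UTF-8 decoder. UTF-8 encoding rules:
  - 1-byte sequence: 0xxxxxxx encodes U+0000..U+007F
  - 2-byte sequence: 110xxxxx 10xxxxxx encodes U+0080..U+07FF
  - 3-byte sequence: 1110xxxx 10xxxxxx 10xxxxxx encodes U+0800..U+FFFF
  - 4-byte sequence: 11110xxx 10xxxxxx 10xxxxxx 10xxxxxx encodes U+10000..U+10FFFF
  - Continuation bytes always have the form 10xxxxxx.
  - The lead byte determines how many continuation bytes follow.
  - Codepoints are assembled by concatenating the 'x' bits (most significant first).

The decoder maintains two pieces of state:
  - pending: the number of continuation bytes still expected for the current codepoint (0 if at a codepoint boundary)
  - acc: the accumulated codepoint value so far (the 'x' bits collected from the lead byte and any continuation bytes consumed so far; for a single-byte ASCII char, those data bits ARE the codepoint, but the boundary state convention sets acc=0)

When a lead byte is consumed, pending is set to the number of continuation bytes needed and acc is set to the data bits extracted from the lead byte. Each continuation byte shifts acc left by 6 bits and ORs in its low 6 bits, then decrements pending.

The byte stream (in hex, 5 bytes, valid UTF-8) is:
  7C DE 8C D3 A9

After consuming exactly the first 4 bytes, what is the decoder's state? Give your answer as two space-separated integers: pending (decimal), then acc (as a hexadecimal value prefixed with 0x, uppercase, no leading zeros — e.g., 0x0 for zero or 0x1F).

Byte[0]=7C: 1-byte. pending=0, acc=0x0
Byte[1]=DE: 2-byte lead. pending=1, acc=0x1E
Byte[2]=8C: continuation. acc=(acc<<6)|0x0C=0x78C, pending=0
Byte[3]=D3: 2-byte lead. pending=1, acc=0x13

Answer: 1 0x13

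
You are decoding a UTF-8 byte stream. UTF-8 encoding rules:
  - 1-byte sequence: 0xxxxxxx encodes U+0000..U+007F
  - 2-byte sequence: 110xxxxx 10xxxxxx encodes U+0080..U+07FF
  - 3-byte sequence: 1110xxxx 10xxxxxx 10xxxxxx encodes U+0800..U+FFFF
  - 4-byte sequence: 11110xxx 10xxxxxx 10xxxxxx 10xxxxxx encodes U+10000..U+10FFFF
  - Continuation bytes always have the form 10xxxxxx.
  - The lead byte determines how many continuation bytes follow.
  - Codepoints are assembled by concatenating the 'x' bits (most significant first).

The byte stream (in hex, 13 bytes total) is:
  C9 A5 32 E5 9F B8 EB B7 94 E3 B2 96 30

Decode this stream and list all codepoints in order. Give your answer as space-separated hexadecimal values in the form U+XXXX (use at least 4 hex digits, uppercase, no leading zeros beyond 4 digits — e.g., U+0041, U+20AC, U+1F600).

Byte[0]=C9: 2-byte lead, need 1 cont bytes. acc=0x9
Byte[1]=A5: continuation. acc=(acc<<6)|0x25=0x265
Completed: cp=U+0265 (starts at byte 0)
Byte[2]=32: 1-byte ASCII. cp=U+0032
Byte[3]=E5: 3-byte lead, need 2 cont bytes. acc=0x5
Byte[4]=9F: continuation. acc=(acc<<6)|0x1F=0x15F
Byte[5]=B8: continuation. acc=(acc<<6)|0x38=0x57F8
Completed: cp=U+57F8 (starts at byte 3)
Byte[6]=EB: 3-byte lead, need 2 cont bytes. acc=0xB
Byte[7]=B7: continuation. acc=(acc<<6)|0x37=0x2F7
Byte[8]=94: continuation. acc=(acc<<6)|0x14=0xBDD4
Completed: cp=U+BDD4 (starts at byte 6)
Byte[9]=E3: 3-byte lead, need 2 cont bytes. acc=0x3
Byte[10]=B2: continuation. acc=(acc<<6)|0x32=0xF2
Byte[11]=96: continuation. acc=(acc<<6)|0x16=0x3C96
Completed: cp=U+3C96 (starts at byte 9)
Byte[12]=30: 1-byte ASCII. cp=U+0030

Answer: U+0265 U+0032 U+57F8 U+BDD4 U+3C96 U+0030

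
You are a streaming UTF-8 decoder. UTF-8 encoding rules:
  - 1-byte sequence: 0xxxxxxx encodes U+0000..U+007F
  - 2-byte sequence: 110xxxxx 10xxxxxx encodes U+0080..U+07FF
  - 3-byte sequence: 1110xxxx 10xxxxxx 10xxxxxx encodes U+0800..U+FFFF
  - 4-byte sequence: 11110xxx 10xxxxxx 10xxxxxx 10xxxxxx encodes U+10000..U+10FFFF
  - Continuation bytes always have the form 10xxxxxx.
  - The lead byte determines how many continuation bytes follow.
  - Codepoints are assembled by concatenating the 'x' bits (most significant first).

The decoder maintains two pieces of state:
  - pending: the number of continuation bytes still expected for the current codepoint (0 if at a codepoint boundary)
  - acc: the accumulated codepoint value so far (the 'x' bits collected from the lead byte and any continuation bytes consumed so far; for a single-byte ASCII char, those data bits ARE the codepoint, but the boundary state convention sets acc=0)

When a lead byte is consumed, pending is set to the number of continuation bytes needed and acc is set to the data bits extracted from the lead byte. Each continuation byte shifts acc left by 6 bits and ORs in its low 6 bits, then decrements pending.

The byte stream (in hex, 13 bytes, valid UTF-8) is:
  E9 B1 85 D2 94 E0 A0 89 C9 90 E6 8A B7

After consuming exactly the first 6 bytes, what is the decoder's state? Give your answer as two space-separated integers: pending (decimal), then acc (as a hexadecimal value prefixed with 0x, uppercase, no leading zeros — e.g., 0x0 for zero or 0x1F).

Byte[0]=E9: 3-byte lead. pending=2, acc=0x9
Byte[1]=B1: continuation. acc=(acc<<6)|0x31=0x271, pending=1
Byte[2]=85: continuation. acc=(acc<<6)|0x05=0x9C45, pending=0
Byte[3]=D2: 2-byte lead. pending=1, acc=0x12
Byte[4]=94: continuation. acc=(acc<<6)|0x14=0x494, pending=0
Byte[5]=E0: 3-byte lead. pending=2, acc=0x0

Answer: 2 0x0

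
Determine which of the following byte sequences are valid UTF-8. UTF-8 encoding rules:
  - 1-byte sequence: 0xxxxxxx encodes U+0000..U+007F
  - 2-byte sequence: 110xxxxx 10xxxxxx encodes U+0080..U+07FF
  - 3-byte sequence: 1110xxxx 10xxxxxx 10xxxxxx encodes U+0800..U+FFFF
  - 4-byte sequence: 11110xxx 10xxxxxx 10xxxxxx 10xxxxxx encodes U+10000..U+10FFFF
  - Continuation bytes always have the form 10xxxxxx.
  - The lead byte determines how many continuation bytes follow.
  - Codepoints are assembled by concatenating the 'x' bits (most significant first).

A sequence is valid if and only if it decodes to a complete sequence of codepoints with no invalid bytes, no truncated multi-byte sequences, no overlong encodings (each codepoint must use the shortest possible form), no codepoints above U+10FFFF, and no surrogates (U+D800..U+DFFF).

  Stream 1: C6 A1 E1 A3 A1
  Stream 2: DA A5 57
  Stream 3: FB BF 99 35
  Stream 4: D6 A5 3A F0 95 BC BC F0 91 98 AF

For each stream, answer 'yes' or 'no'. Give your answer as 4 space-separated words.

Answer: yes yes no yes

Derivation:
Stream 1: decodes cleanly. VALID
Stream 2: decodes cleanly. VALID
Stream 3: error at byte offset 0. INVALID
Stream 4: decodes cleanly. VALID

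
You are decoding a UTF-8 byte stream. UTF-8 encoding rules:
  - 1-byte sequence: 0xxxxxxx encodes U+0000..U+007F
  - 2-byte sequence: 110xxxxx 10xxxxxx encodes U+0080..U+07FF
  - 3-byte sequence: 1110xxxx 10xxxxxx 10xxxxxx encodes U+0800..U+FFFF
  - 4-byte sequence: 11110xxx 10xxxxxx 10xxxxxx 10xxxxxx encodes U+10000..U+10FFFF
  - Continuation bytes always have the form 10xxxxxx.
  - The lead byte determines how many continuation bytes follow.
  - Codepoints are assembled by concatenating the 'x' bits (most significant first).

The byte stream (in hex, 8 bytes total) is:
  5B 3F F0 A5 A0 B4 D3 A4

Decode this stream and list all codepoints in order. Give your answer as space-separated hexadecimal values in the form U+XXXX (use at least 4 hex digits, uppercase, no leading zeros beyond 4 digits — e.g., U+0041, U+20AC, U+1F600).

Byte[0]=5B: 1-byte ASCII. cp=U+005B
Byte[1]=3F: 1-byte ASCII. cp=U+003F
Byte[2]=F0: 4-byte lead, need 3 cont bytes. acc=0x0
Byte[3]=A5: continuation. acc=(acc<<6)|0x25=0x25
Byte[4]=A0: continuation. acc=(acc<<6)|0x20=0x960
Byte[5]=B4: continuation. acc=(acc<<6)|0x34=0x25834
Completed: cp=U+25834 (starts at byte 2)
Byte[6]=D3: 2-byte lead, need 1 cont bytes. acc=0x13
Byte[7]=A4: continuation. acc=(acc<<6)|0x24=0x4E4
Completed: cp=U+04E4 (starts at byte 6)

Answer: U+005B U+003F U+25834 U+04E4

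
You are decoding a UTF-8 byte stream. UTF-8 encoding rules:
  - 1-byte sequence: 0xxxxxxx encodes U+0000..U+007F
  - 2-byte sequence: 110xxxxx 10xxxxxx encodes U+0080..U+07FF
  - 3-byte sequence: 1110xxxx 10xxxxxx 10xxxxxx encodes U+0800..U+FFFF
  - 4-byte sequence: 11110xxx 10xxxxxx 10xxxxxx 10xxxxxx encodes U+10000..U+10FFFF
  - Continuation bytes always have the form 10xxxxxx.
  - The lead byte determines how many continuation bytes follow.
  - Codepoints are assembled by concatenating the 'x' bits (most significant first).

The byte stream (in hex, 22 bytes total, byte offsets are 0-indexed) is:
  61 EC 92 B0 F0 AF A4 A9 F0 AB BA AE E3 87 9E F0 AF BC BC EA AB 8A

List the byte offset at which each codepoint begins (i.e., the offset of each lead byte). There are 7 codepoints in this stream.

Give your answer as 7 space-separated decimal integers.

Answer: 0 1 4 8 12 15 19

Derivation:
Byte[0]=61: 1-byte ASCII. cp=U+0061
Byte[1]=EC: 3-byte lead, need 2 cont bytes. acc=0xC
Byte[2]=92: continuation. acc=(acc<<6)|0x12=0x312
Byte[3]=B0: continuation. acc=(acc<<6)|0x30=0xC4B0
Completed: cp=U+C4B0 (starts at byte 1)
Byte[4]=F0: 4-byte lead, need 3 cont bytes. acc=0x0
Byte[5]=AF: continuation. acc=(acc<<6)|0x2F=0x2F
Byte[6]=A4: continuation. acc=(acc<<6)|0x24=0xBE4
Byte[7]=A9: continuation. acc=(acc<<6)|0x29=0x2F929
Completed: cp=U+2F929 (starts at byte 4)
Byte[8]=F0: 4-byte lead, need 3 cont bytes. acc=0x0
Byte[9]=AB: continuation. acc=(acc<<6)|0x2B=0x2B
Byte[10]=BA: continuation. acc=(acc<<6)|0x3A=0xAFA
Byte[11]=AE: continuation. acc=(acc<<6)|0x2E=0x2BEAE
Completed: cp=U+2BEAE (starts at byte 8)
Byte[12]=E3: 3-byte lead, need 2 cont bytes. acc=0x3
Byte[13]=87: continuation. acc=(acc<<6)|0x07=0xC7
Byte[14]=9E: continuation. acc=(acc<<6)|0x1E=0x31DE
Completed: cp=U+31DE (starts at byte 12)
Byte[15]=F0: 4-byte lead, need 3 cont bytes. acc=0x0
Byte[16]=AF: continuation. acc=(acc<<6)|0x2F=0x2F
Byte[17]=BC: continuation. acc=(acc<<6)|0x3C=0xBFC
Byte[18]=BC: continuation. acc=(acc<<6)|0x3C=0x2FF3C
Completed: cp=U+2FF3C (starts at byte 15)
Byte[19]=EA: 3-byte lead, need 2 cont bytes. acc=0xA
Byte[20]=AB: continuation. acc=(acc<<6)|0x2B=0x2AB
Byte[21]=8A: continuation. acc=(acc<<6)|0x0A=0xAACA
Completed: cp=U+AACA (starts at byte 19)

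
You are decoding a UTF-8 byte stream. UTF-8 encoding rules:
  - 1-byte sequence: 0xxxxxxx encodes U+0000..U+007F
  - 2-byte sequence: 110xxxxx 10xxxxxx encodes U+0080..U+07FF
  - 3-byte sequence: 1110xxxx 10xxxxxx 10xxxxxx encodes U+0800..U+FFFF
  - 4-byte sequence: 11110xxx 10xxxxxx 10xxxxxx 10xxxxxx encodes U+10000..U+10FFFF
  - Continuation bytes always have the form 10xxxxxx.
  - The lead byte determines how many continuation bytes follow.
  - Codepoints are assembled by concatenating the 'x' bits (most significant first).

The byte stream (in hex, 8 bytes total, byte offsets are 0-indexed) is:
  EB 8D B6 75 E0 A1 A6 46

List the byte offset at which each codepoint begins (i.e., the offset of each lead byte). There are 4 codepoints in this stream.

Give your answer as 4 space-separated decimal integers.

Byte[0]=EB: 3-byte lead, need 2 cont bytes. acc=0xB
Byte[1]=8D: continuation. acc=(acc<<6)|0x0D=0x2CD
Byte[2]=B6: continuation. acc=(acc<<6)|0x36=0xB376
Completed: cp=U+B376 (starts at byte 0)
Byte[3]=75: 1-byte ASCII. cp=U+0075
Byte[4]=E0: 3-byte lead, need 2 cont bytes. acc=0x0
Byte[5]=A1: continuation. acc=(acc<<6)|0x21=0x21
Byte[6]=A6: continuation. acc=(acc<<6)|0x26=0x866
Completed: cp=U+0866 (starts at byte 4)
Byte[7]=46: 1-byte ASCII. cp=U+0046

Answer: 0 3 4 7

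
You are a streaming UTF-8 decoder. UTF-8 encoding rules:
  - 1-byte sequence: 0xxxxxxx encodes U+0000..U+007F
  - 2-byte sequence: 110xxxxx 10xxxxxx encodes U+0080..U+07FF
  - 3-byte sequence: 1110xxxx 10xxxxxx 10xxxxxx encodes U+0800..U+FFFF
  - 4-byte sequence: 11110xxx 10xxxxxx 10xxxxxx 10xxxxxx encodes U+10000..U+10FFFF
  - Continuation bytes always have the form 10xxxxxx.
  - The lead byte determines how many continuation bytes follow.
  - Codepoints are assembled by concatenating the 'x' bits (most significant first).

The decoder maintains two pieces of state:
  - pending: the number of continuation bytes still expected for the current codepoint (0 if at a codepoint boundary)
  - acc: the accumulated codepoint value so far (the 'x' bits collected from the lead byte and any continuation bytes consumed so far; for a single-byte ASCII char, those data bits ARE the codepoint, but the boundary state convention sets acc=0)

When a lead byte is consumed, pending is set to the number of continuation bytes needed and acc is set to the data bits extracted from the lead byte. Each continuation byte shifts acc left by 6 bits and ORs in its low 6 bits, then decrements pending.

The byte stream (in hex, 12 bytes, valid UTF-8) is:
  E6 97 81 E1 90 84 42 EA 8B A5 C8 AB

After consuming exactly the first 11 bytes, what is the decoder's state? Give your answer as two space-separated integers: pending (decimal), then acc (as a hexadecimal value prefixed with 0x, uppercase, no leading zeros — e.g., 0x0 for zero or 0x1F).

Answer: 1 0x8

Derivation:
Byte[0]=E6: 3-byte lead. pending=2, acc=0x6
Byte[1]=97: continuation. acc=(acc<<6)|0x17=0x197, pending=1
Byte[2]=81: continuation. acc=(acc<<6)|0x01=0x65C1, pending=0
Byte[3]=E1: 3-byte lead. pending=2, acc=0x1
Byte[4]=90: continuation. acc=(acc<<6)|0x10=0x50, pending=1
Byte[5]=84: continuation. acc=(acc<<6)|0x04=0x1404, pending=0
Byte[6]=42: 1-byte. pending=0, acc=0x0
Byte[7]=EA: 3-byte lead. pending=2, acc=0xA
Byte[8]=8B: continuation. acc=(acc<<6)|0x0B=0x28B, pending=1
Byte[9]=A5: continuation. acc=(acc<<6)|0x25=0xA2E5, pending=0
Byte[10]=C8: 2-byte lead. pending=1, acc=0x8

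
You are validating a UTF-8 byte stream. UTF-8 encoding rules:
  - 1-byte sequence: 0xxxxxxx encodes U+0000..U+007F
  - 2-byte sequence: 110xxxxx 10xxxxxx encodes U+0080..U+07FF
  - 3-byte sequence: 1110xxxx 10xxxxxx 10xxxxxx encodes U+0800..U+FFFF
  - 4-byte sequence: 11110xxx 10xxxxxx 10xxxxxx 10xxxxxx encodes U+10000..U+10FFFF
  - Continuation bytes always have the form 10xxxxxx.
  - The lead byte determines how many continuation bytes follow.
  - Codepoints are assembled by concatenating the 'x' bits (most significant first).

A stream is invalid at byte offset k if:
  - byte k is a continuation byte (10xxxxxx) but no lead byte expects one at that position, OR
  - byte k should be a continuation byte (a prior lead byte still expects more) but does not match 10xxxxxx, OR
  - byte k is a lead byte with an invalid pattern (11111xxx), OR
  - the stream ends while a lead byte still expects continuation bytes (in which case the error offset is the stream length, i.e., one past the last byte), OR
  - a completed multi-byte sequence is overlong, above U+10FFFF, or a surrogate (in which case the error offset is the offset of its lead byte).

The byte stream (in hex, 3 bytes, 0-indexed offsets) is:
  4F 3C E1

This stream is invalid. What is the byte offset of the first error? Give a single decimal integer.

Answer: 3

Derivation:
Byte[0]=4F: 1-byte ASCII. cp=U+004F
Byte[1]=3C: 1-byte ASCII. cp=U+003C
Byte[2]=E1: 3-byte lead, need 2 cont bytes. acc=0x1
Byte[3]: stream ended, expected continuation. INVALID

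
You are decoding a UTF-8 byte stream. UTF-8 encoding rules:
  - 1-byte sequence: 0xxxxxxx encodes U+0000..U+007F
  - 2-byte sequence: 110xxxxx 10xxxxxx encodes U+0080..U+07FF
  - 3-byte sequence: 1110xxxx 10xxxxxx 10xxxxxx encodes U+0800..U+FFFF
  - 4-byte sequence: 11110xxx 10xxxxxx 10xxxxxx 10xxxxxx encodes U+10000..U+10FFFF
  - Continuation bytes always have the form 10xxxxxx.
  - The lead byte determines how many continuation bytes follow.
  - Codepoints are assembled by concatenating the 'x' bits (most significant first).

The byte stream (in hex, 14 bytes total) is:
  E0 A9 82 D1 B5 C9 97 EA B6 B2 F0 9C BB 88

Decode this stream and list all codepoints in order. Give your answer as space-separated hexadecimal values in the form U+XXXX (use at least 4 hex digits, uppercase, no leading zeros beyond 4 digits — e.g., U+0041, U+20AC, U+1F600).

Byte[0]=E0: 3-byte lead, need 2 cont bytes. acc=0x0
Byte[1]=A9: continuation. acc=(acc<<6)|0x29=0x29
Byte[2]=82: continuation. acc=(acc<<6)|0x02=0xA42
Completed: cp=U+0A42 (starts at byte 0)
Byte[3]=D1: 2-byte lead, need 1 cont bytes. acc=0x11
Byte[4]=B5: continuation. acc=(acc<<6)|0x35=0x475
Completed: cp=U+0475 (starts at byte 3)
Byte[5]=C9: 2-byte lead, need 1 cont bytes. acc=0x9
Byte[6]=97: continuation. acc=(acc<<6)|0x17=0x257
Completed: cp=U+0257 (starts at byte 5)
Byte[7]=EA: 3-byte lead, need 2 cont bytes. acc=0xA
Byte[8]=B6: continuation. acc=(acc<<6)|0x36=0x2B6
Byte[9]=B2: continuation. acc=(acc<<6)|0x32=0xADB2
Completed: cp=U+ADB2 (starts at byte 7)
Byte[10]=F0: 4-byte lead, need 3 cont bytes. acc=0x0
Byte[11]=9C: continuation. acc=(acc<<6)|0x1C=0x1C
Byte[12]=BB: continuation. acc=(acc<<6)|0x3B=0x73B
Byte[13]=88: continuation. acc=(acc<<6)|0x08=0x1CEC8
Completed: cp=U+1CEC8 (starts at byte 10)

Answer: U+0A42 U+0475 U+0257 U+ADB2 U+1CEC8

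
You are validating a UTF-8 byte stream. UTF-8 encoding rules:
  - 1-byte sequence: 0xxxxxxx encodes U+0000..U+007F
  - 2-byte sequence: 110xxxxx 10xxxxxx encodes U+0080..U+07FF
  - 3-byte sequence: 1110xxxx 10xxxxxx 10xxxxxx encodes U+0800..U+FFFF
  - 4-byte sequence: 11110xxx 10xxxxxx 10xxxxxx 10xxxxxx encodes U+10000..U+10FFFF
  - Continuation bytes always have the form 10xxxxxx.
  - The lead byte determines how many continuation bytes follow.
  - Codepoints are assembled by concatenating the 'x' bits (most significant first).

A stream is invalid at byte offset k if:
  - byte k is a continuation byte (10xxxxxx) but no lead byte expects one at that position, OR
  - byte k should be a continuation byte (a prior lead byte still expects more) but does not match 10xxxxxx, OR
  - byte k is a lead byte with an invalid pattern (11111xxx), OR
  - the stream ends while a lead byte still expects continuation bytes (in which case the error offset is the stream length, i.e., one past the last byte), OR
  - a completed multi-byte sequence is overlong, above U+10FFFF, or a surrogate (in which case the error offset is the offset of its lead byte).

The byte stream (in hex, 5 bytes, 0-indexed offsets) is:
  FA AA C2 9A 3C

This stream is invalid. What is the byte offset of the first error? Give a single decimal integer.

Answer: 0

Derivation:
Byte[0]=FA: INVALID lead byte (not 0xxx/110x/1110/11110)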